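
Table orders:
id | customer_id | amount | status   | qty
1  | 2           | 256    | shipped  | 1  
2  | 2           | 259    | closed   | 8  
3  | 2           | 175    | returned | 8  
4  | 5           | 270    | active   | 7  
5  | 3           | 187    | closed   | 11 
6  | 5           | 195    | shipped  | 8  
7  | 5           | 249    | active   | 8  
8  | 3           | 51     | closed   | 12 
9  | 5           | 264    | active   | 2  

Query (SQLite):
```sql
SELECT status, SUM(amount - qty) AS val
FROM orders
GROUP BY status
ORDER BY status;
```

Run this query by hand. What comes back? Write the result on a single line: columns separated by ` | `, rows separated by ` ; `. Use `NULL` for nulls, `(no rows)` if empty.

active | 766 ; closed | 466 ; returned | 167 ; shipped | 442

For each row compute amount - qty.
Group by status; take SUM of the expression per group.
  active: ids {4, 7, 9} → SUM(amount - qty)=766
  closed: ids {2, 5, 8} → SUM(amount - qty)=466
  returned: ids {3} → SUM(amount - qty)=167
  shipped: ids {1, 6} → SUM(amount - qty)=442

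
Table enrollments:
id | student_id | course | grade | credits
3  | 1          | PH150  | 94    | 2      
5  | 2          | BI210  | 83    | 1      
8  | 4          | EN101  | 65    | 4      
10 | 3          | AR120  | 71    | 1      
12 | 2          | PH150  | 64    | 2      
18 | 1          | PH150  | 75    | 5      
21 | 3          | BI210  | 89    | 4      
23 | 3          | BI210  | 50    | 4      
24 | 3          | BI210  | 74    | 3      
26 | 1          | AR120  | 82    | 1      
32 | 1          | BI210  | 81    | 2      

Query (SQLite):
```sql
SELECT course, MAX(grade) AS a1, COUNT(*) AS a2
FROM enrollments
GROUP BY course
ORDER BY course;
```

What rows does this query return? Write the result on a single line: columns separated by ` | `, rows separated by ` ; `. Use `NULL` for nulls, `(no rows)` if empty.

Group enrollments by course.
Per group compute: MAX(grade), COUNT(*).
  AR120: ids {10, 26} → MAX(grade)=82, COUNT(*)=2
  BI210: ids {5, 21, 23, 24, 32} → MAX(grade)=89, COUNT(*)=5
  EN101: ids {8} → MAX(grade)=65, COUNT(*)=1
  PH150: ids {3, 12, 18} → MAX(grade)=94, COUNT(*)=3

AR120 | 82 | 2 ; BI210 | 89 | 5 ; EN101 | 65 | 1 ; PH150 | 94 | 3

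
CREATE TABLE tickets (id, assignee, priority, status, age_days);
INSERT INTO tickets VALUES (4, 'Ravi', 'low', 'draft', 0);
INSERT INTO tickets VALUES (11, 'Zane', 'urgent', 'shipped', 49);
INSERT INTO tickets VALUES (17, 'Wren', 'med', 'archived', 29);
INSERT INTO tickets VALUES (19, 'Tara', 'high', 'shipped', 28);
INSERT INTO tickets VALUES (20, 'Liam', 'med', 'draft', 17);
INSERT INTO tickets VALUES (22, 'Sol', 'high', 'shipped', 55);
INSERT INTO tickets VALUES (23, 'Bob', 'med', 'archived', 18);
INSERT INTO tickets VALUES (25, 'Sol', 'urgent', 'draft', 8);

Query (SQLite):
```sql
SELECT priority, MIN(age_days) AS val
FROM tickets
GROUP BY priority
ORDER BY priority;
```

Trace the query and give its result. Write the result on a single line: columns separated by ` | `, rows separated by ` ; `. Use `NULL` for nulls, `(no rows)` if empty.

high | 28 ; low | 0 ; med | 17 ; urgent | 8

Partition tickets by priority; compute MIN(age_days) within each group.
  high: ids {19, 22} → MIN(age_days)=28
  low: ids {4} → MIN(age_days)=0
  med: ids {17, 20, 23} → MIN(age_days)=17
  urgent: ids {11, 25} → MIN(age_days)=8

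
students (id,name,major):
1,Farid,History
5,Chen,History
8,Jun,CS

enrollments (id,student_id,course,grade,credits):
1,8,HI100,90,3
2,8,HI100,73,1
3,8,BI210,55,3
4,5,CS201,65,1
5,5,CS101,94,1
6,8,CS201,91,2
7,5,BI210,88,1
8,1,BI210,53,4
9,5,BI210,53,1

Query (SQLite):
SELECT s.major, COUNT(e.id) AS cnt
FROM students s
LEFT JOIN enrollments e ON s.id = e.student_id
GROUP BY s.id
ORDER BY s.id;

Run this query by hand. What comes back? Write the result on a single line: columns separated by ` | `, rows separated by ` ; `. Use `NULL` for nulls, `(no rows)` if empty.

LEFT JOIN keeps every students row; unmatched ones get NULL for enrollments columns.
Group by students.id and compute COUNT(e.id). COUNT(col) of an all-NULL group is 0.
  1: ids {8} → COUNT(e.id)=1
  5: ids {4, 5, 7, 9} → COUNT(e.id)=4
  8: ids {1, 2, 3, 6} → COUNT(e.id)=4

History | 1 ; History | 4 ; CS | 4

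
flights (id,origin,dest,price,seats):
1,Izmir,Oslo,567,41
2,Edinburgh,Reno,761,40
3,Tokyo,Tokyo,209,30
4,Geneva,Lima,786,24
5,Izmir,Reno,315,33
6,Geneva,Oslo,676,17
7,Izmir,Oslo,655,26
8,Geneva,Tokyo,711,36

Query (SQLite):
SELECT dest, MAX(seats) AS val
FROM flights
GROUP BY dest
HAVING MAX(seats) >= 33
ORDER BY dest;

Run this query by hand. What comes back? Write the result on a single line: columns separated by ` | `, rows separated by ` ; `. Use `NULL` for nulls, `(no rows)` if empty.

Oslo | 41 ; Reno | 40 ; Tokyo | 36

Partition flights by dest; compute MAX(seats) within each group.
HAVING: keep groups where MAX(seats) >= 33.
  Lima: ids {4} → MAX(seats)=24
  Oslo: ids {1, 6, 7} → MAX(seats)=41
  Reno: ids {2, 5} → MAX(seats)=40
  Tokyo: ids {3, 8} → MAX(seats)=36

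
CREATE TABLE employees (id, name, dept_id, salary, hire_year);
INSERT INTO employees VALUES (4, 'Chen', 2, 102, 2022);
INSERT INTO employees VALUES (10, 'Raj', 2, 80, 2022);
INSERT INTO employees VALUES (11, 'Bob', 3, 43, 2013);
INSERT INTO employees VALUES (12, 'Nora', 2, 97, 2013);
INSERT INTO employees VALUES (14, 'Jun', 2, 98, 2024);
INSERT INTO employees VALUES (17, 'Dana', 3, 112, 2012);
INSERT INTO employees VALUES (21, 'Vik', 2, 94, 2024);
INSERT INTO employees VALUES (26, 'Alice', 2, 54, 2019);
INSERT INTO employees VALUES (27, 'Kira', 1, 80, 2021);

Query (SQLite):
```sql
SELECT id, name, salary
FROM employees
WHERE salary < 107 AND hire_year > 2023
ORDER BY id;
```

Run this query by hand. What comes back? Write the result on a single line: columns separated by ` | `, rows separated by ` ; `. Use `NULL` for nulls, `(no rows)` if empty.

salary < 107: ids {4, 10, 11, 12, 14, 21, 26, 27}
hire_year > 2023: ids {14, 21}
Combine with AND.

14 | Jun | 98 ; 21 | Vik | 94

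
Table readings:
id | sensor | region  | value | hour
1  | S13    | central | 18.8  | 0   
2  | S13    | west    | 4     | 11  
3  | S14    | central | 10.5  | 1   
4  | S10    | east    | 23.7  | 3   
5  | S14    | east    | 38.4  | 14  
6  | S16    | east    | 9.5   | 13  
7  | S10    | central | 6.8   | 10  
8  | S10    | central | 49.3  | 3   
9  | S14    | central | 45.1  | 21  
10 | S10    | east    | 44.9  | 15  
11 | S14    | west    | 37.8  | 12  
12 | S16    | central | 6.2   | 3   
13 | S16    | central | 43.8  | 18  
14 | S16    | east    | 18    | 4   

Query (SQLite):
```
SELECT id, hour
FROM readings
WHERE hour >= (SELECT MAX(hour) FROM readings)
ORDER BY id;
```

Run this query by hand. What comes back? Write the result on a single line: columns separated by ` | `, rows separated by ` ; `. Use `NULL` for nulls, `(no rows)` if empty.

9 | 21

Scalar subquery: MAX(hour) over all readings rows = 21.
Keep rows where hour >= that value.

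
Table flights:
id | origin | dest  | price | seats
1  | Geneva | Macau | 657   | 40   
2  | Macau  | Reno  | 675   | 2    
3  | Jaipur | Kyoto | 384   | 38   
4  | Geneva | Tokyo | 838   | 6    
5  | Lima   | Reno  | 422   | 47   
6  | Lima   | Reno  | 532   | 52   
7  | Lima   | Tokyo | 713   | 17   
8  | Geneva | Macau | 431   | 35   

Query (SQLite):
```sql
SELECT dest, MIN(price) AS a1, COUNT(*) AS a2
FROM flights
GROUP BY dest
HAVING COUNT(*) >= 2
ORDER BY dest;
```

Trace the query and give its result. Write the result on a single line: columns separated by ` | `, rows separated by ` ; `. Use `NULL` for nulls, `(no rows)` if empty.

Group flights by dest.
Per group compute: MIN(price), COUNT(*).
HAVING: drop groups with fewer than 2 rows.
  Kyoto: ids {3} → MIN(price)=384, COUNT(*)=1
  Macau: ids {1, 8} → MIN(price)=431, COUNT(*)=2
  Reno: ids {2, 5, 6} → MIN(price)=422, COUNT(*)=3
  Tokyo: ids {4, 7} → MIN(price)=713, COUNT(*)=2

Macau | 431 | 2 ; Reno | 422 | 3 ; Tokyo | 713 | 2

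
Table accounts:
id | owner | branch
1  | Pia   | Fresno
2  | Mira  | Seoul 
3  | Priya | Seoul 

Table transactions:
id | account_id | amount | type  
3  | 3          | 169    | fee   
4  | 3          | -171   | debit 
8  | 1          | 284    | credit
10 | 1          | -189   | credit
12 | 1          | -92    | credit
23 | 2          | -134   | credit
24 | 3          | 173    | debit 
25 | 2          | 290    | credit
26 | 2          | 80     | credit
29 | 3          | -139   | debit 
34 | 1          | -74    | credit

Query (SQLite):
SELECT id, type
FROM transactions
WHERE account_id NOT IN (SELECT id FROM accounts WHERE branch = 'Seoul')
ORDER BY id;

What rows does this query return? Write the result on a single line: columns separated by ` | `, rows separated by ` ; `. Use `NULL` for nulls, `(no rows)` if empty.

Inner query: accounts.id where branch = 'Seoul'.
Outer: keep transactions rows whose account_id is not in that set.
Inner query → {2, 3}

8 | credit ; 10 | credit ; 12 | credit ; 34 | credit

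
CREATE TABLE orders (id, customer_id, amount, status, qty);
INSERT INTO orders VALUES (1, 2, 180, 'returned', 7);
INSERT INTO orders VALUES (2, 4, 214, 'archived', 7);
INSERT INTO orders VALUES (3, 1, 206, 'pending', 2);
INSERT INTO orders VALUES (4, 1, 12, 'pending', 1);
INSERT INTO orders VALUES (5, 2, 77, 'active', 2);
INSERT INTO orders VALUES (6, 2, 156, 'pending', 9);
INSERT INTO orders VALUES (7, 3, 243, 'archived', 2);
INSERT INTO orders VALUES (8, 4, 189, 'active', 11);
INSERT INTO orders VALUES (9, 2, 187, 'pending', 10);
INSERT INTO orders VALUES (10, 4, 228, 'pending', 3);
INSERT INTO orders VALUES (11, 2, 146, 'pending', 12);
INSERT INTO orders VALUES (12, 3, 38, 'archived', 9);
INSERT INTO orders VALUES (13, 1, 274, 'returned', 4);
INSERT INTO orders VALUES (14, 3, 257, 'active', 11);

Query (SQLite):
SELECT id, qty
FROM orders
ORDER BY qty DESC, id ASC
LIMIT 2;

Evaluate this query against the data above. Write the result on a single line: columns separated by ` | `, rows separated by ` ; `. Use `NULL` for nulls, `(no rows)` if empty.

11 | 12 ; 8 | 11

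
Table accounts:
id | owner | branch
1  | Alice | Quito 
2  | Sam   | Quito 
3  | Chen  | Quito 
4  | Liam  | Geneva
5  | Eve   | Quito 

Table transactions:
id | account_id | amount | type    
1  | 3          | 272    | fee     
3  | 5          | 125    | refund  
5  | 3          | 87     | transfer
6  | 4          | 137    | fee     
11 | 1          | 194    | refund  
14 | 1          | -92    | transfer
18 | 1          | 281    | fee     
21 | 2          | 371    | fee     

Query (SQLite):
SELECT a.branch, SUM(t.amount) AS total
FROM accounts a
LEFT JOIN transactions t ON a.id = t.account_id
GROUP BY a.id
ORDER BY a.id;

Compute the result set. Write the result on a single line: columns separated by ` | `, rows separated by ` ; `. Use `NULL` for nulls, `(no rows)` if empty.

Quito | 383 ; Quito | 371 ; Quito | 359 ; Geneva | 137 ; Quito | 125

LEFT JOIN keeps every accounts row; unmatched ones get NULL for transactions columns.
Group by accounts.id and compute SUM(t.amount). SUM over an all-NULL group is NULL.
  1: ids {11, 14, 18} → SUM(t.amount)=383
  2: ids {21} → SUM(t.amount)=371
  3: ids {1, 5} → SUM(t.amount)=359
  4: ids {6} → SUM(t.amount)=137
  5: ids {3} → SUM(t.amount)=125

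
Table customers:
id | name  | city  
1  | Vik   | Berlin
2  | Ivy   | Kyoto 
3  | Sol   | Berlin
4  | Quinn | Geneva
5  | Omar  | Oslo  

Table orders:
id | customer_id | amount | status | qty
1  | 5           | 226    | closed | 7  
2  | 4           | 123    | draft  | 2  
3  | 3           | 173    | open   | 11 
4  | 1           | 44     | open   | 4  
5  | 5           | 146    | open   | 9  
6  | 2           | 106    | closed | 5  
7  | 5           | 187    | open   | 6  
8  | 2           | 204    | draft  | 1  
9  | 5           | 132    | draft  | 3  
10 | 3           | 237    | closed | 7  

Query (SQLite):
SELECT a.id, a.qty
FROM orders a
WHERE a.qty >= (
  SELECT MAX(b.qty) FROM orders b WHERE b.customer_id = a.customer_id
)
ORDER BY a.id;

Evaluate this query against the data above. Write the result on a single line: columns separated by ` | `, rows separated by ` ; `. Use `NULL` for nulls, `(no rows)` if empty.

For each orders row a, compute MAX(qty) over rows sharing a.customer_id.
Keep row a if a.qty >= that per-group MAX.
  customer_id=1: MAX(qty) = 4
  customer_id=2: MAX(qty) = 5
  customer_id=3: MAX(qty) = 11
  customer_id=4: MAX(qty) = 2
  customer_id=5: MAX(qty) = 9

2 | 2 ; 3 | 11 ; 4 | 4 ; 5 | 9 ; 6 | 5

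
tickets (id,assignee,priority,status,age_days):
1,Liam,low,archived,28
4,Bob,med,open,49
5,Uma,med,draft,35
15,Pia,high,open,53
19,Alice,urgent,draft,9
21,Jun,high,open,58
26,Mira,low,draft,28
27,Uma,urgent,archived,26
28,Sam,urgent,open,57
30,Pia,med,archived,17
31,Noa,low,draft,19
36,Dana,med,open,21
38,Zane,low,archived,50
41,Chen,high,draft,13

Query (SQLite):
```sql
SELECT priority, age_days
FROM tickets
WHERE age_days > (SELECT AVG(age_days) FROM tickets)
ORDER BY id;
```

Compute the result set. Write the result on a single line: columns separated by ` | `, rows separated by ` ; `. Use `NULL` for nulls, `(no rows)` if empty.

med | 49 ; med | 35 ; high | 53 ; high | 58 ; urgent | 57 ; low | 50

Scalar subquery: AVG(age_days) over all tickets rows = 33.071429 (≈; comparison uses full precision).
Keep rows where age_days > that value.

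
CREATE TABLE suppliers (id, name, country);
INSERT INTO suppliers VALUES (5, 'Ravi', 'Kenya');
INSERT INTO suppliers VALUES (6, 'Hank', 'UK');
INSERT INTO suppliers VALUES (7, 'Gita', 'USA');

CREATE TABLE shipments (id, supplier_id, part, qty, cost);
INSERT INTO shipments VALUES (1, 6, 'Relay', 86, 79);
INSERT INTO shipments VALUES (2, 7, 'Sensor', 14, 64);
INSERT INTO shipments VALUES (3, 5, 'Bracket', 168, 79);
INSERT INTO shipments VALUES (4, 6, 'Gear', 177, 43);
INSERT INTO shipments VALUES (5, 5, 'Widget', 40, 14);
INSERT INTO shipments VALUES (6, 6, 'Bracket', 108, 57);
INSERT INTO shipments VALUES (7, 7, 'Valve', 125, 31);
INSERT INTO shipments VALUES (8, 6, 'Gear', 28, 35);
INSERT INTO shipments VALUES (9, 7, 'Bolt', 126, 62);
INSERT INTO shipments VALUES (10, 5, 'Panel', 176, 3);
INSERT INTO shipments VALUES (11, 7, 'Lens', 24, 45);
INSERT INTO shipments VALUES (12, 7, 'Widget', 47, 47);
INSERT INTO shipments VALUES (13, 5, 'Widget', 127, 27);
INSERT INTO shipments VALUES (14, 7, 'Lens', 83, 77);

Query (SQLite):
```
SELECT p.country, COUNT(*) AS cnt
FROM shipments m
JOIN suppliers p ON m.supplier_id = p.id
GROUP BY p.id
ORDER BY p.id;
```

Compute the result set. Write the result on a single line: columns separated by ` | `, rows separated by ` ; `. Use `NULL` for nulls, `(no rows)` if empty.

Join each shipments row to its suppliers via supplier_id.
Group joined rows by suppliers.id; compute COUNT(*) per group.
  5: ids {3, 5, 10, 13} → COUNT(*)=4
  6: ids {1, 4, 6, 8} → COUNT(*)=4
  7: ids {2, 7, 9, 11, 12, 14} → COUNT(*)=6

Kenya | 4 ; UK | 4 ; USA | 6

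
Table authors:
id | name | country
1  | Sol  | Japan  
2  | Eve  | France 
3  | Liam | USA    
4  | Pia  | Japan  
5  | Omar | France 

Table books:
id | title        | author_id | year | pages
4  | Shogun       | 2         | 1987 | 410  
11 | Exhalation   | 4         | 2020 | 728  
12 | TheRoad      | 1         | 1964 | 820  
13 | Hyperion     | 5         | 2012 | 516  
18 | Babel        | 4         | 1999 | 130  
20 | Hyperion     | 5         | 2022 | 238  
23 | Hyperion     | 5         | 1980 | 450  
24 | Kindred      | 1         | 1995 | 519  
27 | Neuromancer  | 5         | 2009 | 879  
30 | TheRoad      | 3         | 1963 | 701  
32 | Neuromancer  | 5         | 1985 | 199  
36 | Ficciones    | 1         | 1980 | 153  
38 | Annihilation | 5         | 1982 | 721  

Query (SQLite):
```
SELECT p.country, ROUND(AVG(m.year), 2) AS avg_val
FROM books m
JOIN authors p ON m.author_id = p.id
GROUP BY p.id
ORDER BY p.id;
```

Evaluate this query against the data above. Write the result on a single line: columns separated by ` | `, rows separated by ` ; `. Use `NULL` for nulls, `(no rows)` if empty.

Join each books row to its authors via author_id.
Group joined rows by authors.id; compute ROUND(AVG(m.year), 2) per group.
  1: ids {12, 24, 36} → ROUND(AVG(m.year), 2)=1979.67
  2: ids {4} → ROUND(AVG(m.year), 2)=1987
  3: ids {30} → ROUND(AVG(m.year), 2)=1963
  4: ids {11, 18} → ROUND(AVG(m.year), 2)=2009.5
  5: ids {13, 20, 23, 27, 32, 38} → ROUND(AVG(m.year), 2)=1998.33

Japan | 1979.67 ; France | 1987 ; USA | 1963 ; Japan | 2009.5 ; France | 1998.33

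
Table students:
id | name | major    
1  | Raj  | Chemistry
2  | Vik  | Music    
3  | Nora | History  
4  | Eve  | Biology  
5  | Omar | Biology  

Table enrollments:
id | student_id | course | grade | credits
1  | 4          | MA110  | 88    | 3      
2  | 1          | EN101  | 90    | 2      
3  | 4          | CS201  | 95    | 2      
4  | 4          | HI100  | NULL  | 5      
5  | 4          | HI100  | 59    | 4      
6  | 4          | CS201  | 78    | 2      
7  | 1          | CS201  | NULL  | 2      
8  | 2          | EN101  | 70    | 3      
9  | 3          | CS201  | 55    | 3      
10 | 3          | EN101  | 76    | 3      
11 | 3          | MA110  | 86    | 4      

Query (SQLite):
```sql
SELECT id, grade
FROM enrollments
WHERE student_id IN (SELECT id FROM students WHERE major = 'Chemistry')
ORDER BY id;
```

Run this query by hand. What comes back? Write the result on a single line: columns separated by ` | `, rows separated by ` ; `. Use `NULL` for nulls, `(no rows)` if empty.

2 | 90 ; 7 | NULL

Inner query: students.id where major = 'Chemistry'.
Outer: keep enrollments rows whose student_id is in that set.
Inner query → {1}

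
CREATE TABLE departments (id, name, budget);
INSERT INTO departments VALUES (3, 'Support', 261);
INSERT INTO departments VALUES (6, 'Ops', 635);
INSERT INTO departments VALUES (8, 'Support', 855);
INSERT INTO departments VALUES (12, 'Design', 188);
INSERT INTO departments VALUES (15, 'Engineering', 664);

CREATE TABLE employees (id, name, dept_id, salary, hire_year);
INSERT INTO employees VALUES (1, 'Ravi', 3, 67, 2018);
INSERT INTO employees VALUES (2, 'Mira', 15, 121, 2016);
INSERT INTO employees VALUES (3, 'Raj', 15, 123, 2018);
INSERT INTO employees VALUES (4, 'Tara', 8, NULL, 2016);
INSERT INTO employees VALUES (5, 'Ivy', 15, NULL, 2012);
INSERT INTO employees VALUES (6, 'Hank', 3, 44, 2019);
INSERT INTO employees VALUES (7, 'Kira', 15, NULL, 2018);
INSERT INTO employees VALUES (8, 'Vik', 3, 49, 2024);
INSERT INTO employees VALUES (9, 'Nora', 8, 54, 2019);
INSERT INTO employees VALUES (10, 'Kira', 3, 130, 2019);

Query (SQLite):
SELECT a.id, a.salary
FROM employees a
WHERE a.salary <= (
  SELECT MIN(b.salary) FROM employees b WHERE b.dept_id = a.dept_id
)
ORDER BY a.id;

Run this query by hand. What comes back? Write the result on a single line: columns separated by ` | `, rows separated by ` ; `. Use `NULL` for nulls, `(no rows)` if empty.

For each employees row a, compute MIN(salary) over rows sharing a.dept_id.
Keep row a if a.salary <= that per-group MIN.
  dept_id=3: MIN(salary) = 44
  dept_id=8: MIN(salary) = 54
  dept_id=15: MIN(salary) = 121

2 | 121 ; 6 | 44 ; 9 | 54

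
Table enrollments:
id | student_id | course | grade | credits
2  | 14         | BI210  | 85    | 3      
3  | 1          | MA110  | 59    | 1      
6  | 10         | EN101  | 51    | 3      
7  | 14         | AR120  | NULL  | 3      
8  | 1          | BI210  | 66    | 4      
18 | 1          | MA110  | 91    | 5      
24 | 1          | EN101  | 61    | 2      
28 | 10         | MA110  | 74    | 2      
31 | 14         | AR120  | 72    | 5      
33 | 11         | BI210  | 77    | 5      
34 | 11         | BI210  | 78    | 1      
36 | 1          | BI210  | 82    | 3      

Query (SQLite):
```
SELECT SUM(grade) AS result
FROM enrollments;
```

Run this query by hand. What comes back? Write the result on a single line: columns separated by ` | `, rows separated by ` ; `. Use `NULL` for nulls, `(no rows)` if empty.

All grade values: [85, 59, 51, NULL, 66, 91, 61, 74, 72, 77, 78, 82].
SUM of non-NULL values = 796.

796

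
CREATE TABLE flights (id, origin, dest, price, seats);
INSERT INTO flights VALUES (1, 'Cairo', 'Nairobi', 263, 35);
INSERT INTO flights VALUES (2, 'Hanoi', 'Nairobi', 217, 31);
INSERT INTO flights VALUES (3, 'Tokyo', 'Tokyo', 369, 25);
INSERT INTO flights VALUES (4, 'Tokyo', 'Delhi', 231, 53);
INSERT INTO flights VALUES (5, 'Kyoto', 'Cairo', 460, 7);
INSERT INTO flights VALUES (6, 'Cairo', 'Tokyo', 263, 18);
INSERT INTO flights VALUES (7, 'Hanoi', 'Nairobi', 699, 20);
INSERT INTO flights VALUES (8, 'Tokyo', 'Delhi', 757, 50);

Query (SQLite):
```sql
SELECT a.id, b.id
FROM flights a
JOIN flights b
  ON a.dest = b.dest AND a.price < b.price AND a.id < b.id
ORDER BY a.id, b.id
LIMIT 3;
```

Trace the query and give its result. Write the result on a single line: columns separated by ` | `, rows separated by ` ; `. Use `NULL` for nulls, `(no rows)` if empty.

1 | 7 ; 2 | 7 ; 4 | 8

Pairs (a,b) with same dest, a.price < b.price, a.id < b.id.
dest groups: Cairo:{5} Delhi:{4,8} Nairobi:{1,2,7} Tokyo:{3,6}
Ordered by (a.id, b.id); first 3.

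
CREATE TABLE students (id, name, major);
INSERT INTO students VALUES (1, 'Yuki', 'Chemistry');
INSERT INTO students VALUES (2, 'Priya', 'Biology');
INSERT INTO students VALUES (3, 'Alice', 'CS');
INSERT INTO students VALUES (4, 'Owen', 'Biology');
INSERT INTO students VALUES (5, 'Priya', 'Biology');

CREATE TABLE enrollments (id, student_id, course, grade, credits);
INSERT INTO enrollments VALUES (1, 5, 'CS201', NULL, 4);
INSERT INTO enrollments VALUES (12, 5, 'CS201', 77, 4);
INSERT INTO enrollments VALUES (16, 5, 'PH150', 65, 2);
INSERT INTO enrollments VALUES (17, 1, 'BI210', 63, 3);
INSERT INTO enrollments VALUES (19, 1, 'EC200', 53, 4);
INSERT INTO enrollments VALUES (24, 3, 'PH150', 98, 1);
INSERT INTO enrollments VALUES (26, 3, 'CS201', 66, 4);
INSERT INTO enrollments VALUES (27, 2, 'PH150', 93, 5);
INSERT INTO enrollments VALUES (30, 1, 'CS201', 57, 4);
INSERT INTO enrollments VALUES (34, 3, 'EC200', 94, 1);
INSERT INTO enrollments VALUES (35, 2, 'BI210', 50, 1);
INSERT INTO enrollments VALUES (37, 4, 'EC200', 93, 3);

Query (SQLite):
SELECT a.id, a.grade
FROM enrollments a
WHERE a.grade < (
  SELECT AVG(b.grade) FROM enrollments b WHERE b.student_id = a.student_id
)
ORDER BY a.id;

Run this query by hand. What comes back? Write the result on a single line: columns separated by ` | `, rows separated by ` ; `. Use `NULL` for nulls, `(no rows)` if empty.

16 | 65 ; 19 | 53 ; 26 | 66 ; 30 | 57 ; 35 | 50

For each enrollments row a, compute AVG(grade) over rows sharing a.student_id.
Keep row a if a.grade < that per-group AVG.
  student_id=1: AVG(grade) = 57.666667
  student_id=2: AVG(grade) = 71.5
  student_id=3: AVG(grade) = 86.0
  student_id=4: AVG(grade) = 93.0
  student_id=5: AVG(grade) = 71.0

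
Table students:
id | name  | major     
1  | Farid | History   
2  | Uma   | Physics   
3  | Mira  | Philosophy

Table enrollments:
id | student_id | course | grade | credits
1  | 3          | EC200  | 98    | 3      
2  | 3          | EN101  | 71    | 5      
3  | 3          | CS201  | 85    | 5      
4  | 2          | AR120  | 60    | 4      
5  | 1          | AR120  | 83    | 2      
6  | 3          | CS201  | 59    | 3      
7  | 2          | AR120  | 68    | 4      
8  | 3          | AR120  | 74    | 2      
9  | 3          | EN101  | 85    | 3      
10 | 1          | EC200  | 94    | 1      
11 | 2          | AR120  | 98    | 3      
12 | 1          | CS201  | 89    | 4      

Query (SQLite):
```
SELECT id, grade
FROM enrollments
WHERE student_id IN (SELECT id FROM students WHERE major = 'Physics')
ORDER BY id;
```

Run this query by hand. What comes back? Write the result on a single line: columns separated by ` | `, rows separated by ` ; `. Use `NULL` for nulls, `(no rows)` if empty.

Inner query: students.id where major = 'Physics'.
Outer: keep enrollments rows whose student_id is in that set.
Inner query → {2}

4 | 60 ; 7 | 68 ; 11 | 98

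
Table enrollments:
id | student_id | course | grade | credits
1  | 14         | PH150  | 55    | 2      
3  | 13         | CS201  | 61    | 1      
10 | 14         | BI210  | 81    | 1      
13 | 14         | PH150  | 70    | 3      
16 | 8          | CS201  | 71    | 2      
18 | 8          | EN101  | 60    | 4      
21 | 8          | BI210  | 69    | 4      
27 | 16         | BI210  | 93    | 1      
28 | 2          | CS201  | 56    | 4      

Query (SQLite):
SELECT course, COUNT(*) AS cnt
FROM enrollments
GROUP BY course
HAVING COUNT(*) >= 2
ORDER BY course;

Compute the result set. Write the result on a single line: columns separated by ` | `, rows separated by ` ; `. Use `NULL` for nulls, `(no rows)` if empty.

BI210 | 3 ; CS201 | 3 ; PH150 | 2

Partition enrollments by course; compute COUNT(*) within each group.
HAVING: keep groups with count ≥ 2.
  BI210: ids {10, 21, 27} → COUNT(*)=3
  CS201: ids {3, 16, 28} → COUNT(*)=3
  EN101: ids {18} → COUNT(*)=1
  PH150: ids {1, 13} → COUNT(*)=2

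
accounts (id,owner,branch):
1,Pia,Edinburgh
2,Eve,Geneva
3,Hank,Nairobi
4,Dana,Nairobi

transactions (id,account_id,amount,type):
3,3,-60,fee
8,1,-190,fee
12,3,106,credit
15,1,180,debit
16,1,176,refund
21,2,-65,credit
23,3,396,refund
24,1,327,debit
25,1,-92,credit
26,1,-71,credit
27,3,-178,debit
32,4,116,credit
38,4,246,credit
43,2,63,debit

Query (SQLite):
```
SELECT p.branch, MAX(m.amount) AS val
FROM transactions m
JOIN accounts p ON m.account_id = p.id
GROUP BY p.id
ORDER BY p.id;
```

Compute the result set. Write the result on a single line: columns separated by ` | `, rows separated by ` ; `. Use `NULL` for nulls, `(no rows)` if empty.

Join each transactions row to its accounts via account_id.
Group joined rows by accounts.id; compute MAX(m.amount) per group.
  1: ids {8, 15, 16, 24, 25, 26} → MAX(m.amount)=327
  2: ids {21, 43} → MAX(m.amount)=63
  3: ids {3, 12, 23, 27} → MAX(m.amount)=396
  4: ids {32, 38} → MAX(m.amount)=246

Edinburgh | 327 ; Geneva | 63 ; Nairobi | 396 ; Nairobi | 246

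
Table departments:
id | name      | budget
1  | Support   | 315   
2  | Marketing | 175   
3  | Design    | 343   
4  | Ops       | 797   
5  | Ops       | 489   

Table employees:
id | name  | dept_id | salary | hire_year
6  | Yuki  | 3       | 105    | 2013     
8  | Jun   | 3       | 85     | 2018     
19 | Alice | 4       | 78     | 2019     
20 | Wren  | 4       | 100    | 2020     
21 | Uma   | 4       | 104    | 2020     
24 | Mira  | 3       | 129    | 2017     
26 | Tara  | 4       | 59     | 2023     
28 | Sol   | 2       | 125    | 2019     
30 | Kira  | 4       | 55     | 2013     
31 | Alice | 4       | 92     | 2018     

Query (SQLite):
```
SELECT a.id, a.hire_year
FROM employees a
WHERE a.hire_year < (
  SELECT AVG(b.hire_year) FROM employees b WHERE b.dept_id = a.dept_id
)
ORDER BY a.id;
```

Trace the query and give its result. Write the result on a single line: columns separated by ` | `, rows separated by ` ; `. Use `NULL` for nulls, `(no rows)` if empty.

6 | 2013 ; 30 | 2013 ; 31 | 2018

For each employees row a, compute AVG(hire_year) over rows sharing a.dept_id.
Keep row a if a.hire_year < that per-group AVG.
  dept_id=2: AVG(hire_year) = 2019.0
  dept_id=3: AVG(hire_year) = 2016.0
  dept_id=4: AVG(hire_year) = 2018.833333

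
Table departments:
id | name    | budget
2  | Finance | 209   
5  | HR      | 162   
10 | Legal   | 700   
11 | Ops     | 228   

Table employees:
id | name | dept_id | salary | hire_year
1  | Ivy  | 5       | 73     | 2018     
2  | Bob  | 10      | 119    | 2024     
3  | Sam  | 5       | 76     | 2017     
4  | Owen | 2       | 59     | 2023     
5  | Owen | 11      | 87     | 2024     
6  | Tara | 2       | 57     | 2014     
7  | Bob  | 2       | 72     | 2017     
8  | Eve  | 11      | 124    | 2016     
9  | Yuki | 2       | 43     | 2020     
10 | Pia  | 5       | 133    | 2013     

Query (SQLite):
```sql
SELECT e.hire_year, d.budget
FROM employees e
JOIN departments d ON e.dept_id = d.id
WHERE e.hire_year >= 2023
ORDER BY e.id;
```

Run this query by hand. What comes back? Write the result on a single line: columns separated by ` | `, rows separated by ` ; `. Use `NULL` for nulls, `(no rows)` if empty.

2024 | 700 ; 2023 | 209 ; 2024 | 228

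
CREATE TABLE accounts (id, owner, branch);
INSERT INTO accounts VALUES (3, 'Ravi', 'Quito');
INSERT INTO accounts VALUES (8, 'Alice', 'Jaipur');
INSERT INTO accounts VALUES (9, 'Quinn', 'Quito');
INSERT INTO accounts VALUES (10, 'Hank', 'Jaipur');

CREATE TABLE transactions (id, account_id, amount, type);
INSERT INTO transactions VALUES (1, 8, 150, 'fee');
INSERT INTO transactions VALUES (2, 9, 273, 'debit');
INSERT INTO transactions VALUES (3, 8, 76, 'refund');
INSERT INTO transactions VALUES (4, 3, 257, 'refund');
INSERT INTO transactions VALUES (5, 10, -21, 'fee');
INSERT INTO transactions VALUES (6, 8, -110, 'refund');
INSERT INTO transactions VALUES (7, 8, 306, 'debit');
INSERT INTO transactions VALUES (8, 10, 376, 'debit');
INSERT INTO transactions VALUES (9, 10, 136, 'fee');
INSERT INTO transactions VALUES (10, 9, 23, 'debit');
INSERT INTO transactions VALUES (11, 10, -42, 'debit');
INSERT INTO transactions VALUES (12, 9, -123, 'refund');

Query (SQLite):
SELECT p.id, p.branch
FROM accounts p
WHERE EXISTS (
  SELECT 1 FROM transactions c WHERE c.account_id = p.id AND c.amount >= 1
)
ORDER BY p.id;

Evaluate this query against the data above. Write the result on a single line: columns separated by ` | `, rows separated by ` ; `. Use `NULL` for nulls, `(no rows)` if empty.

3 | Quito ; 8 | Jaipur ; 9 | Quito ; 10 | Jaipur

For each accounts row, check whether any transactions with matching account_id has amount >= 1.
Keep rows where that is true.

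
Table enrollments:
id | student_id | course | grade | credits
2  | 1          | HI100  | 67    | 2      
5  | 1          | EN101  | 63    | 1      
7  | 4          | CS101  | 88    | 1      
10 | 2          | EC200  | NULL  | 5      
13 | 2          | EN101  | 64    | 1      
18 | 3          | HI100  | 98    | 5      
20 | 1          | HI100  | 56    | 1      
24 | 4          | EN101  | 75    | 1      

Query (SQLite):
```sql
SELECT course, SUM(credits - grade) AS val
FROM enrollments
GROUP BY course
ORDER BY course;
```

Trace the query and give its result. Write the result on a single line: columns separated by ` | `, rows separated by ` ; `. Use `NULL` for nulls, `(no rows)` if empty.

For each row compute credits - grade.
Group by course; take SUM of the expression per group.
  CS101: ids {7} → SUM(credits - grade)=-87
  EC200: ids {10} → SUM(credits - grade)=NULL
  EN101: ids {5, 13, 24} → SUM(credits - grade)=-199
  HI100: ids {2, 18, 20} → SUM(credits - grade)=-213

CS101 | -87 ; EC200 | NULL ; EN101 | -199 ; HI100 | -213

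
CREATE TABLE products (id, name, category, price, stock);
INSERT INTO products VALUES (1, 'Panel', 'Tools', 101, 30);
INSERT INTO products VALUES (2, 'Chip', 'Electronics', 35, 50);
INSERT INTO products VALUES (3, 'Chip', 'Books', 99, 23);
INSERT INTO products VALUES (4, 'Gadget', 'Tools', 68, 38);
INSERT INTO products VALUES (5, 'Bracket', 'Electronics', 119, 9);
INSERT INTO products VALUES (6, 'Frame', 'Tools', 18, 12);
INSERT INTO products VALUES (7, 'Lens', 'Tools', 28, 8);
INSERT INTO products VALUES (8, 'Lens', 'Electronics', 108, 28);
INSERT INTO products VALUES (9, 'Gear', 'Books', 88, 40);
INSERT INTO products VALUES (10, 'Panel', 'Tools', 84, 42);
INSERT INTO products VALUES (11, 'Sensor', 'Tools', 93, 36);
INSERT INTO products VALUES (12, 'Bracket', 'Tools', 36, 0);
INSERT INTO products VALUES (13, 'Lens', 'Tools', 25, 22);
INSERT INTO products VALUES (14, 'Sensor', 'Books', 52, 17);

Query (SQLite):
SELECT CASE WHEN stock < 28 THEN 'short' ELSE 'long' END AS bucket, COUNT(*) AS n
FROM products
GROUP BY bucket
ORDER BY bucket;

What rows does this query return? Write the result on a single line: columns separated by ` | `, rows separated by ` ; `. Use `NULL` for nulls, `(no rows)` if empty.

Bucket rows by stock < 28 → 'short' else 'long'; count each bucket.

long | 7 ; short | 7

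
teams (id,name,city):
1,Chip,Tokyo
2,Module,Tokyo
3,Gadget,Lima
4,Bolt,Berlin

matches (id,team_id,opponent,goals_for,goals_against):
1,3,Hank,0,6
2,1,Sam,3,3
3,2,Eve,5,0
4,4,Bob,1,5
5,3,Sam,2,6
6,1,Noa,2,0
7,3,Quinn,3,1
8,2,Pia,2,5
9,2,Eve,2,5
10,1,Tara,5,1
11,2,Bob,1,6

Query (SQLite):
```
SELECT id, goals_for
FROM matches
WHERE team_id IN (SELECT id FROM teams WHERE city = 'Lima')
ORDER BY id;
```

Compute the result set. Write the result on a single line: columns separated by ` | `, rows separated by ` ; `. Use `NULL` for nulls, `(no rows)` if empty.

1 | 0 ; 5 | 2 ; 7 | 3

Inner query: teams.id where city = 'Lima'.
Outer: keep matches rows whose team_id is in that set.
Inner query → {3}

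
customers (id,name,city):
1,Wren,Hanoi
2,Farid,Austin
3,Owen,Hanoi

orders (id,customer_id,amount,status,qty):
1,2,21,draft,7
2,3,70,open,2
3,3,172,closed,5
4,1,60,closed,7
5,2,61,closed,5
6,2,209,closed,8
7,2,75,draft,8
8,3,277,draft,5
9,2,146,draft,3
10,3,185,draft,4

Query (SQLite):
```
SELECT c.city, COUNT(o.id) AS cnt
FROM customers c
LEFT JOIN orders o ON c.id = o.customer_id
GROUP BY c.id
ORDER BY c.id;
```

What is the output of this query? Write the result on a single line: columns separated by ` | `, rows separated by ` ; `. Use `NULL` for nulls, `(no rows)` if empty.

Hanoi | 1 ; Austin | 5 ; Hanoi | 4

LEFT JOIN keeps every customers row; unmatched ones get NULL for orders columns.
Group by customers.id and compute COUNT(o.id). COUNT(col) of an all-NULL group is 0.
  1: ids {4} → COUNT(o.id)=1
  2: ids {1, 5, 6, 7, 9} → COUNT(o.id)=5
  3: ids {2, 3, 8, 10} → COUNT(o.id)=4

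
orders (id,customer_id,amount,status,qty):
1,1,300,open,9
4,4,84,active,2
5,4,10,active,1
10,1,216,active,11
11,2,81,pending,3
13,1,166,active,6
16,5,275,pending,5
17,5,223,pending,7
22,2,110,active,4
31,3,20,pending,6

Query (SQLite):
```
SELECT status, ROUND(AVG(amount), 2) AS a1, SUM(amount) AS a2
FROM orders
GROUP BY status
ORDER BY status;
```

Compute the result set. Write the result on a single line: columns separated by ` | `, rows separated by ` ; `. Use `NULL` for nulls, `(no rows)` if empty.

Group orders by status.
Per group compute: ROUND(AVG(amount), 2), SUM(amount).
  active: ids {4, 5, 10, 13, 22} → ROUND(AVG(amount), 2)=117.2, SUM(amount)=586
  open: ids {1} → ROUND(AVG(amount), 2)=300, SUM(amount)=300
  pending: ids {11, 16, 17, 31} → ROUND(AVG(amount), 2)=149.75, SUM(amount)=599

active | 117.2 | 586 ; open | 300 | 300 ; pending | 149.75 | 599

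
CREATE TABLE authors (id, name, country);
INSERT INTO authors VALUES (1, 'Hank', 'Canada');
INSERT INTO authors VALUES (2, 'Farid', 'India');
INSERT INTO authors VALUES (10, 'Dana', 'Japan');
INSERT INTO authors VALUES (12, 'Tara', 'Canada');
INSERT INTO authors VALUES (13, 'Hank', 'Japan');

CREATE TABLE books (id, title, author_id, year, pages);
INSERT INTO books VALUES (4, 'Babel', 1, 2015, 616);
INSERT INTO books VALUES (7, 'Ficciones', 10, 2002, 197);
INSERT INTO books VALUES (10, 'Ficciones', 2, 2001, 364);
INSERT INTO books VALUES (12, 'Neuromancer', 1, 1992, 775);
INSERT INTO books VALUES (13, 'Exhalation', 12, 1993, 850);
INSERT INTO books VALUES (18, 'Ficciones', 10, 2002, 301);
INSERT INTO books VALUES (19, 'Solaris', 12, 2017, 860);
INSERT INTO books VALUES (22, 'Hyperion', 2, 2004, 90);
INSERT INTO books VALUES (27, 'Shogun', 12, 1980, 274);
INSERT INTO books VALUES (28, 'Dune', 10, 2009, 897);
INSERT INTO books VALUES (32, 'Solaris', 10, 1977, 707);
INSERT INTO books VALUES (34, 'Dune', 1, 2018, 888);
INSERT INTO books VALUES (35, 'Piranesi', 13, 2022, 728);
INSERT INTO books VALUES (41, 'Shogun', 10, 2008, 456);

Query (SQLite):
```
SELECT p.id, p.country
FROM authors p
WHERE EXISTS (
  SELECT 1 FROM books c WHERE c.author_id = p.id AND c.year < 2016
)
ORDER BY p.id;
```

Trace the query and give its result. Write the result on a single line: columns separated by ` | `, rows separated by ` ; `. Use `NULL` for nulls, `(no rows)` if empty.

1 | Canada ; 2 | India ; 10 | Japan ; 12 | Canada

For each authors row, check whether any books with matching author_id has year < 2016.
Keep rows where that is true.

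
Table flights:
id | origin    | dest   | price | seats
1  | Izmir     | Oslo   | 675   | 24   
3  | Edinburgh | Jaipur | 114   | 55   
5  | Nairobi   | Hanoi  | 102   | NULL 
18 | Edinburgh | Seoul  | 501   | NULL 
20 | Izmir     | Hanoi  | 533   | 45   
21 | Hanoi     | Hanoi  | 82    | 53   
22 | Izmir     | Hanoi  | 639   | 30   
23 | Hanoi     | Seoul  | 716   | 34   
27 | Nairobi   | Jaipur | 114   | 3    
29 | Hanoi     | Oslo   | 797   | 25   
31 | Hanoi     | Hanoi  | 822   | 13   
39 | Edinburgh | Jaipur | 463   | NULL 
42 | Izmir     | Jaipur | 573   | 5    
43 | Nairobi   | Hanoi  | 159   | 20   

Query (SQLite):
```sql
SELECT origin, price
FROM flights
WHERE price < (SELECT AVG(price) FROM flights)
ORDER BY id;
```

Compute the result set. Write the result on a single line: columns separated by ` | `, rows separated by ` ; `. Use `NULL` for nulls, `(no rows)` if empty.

Edinburgh | 114 ; Nairobi | 102 ; Hanoi | 82 ; Nairobi | 114 ; Nairobi | 159

Scalar subquery: AVG(price) over all flights rows = 449.285714 (≈; comparison uses full precision).
Keep rows where price < that value.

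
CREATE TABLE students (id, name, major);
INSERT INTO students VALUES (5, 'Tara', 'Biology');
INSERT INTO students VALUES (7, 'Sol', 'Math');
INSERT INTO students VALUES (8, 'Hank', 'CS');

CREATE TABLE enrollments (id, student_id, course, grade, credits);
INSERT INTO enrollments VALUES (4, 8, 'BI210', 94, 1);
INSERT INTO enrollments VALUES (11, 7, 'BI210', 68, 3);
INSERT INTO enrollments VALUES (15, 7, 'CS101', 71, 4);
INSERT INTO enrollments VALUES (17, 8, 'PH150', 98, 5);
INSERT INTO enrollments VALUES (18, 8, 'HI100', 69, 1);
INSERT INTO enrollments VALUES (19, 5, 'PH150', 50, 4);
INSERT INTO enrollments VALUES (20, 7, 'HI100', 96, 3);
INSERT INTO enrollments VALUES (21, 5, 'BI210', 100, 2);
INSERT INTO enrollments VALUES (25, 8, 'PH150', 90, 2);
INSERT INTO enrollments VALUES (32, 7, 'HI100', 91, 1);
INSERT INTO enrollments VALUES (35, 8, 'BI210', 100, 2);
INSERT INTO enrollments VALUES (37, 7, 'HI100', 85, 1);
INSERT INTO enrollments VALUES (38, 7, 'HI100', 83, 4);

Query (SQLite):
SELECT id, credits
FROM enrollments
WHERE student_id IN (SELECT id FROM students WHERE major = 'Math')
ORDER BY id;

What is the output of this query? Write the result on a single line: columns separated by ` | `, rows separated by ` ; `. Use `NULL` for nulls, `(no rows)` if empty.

Inner query: students.id where major = 'Math'.
Outer: keep enrollments rows whose student_id is in that set.
Inner query → {7}

11 | 3 ; 15 | 4 ; 20 | 3 ; 32 | 1 ; 37 | 1 ; 38 | 4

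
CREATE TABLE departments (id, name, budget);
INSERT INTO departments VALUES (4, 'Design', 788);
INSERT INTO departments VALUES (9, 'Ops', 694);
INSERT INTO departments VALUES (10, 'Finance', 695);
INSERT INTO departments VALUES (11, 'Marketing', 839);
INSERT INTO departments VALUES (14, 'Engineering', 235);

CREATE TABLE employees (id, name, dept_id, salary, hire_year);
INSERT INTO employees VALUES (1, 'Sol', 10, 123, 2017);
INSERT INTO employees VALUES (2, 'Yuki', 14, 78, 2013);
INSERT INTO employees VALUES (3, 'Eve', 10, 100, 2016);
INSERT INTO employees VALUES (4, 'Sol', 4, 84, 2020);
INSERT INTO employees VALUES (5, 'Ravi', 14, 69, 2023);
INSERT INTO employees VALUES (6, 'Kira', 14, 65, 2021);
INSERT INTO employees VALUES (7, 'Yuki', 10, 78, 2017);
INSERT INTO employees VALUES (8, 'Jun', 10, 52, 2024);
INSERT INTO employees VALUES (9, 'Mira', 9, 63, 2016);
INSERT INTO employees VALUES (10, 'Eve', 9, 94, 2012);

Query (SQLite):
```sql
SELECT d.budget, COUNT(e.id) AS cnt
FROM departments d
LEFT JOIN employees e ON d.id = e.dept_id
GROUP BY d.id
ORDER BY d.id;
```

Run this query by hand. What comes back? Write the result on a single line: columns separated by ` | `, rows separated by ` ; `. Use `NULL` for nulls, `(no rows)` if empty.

LEFT JOIN keeps every departments row; unmatched ones get NULL for employees columns.
Group by departments.id and compute COUNT(e.id). COUNT(col) of an all-NULL group is 0.
  4: ids {4} → COUNT(e.id)=1
  9: ids {9, 10} → COUNT(e.id)=2
  10: ids {1, 3, 7, 8} → COUNT(e.id)=4
  11: ids {—} → COUNT(e.id)=0
  14: ids {2, 5, 6} → COUNT(e.id)=3

788 | 1 ; 694 | 2 ; 695 | 4 ; 839 | 0 ; 235 | 3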